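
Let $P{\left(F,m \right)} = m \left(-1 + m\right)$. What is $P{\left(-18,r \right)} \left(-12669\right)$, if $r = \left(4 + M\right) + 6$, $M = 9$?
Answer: $-4332798$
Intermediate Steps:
$r = 19$ ($r = \left(4 + 9\right) + 6 = 13 + 6 = 19$)
$P{\left(-18,r \right)} \left(-12669\right) = 19 \left(-1 + 19\right) \left(-12669\right) = 19 \cdot 18 \left(-12669\right) = 342 \left(-12669\right) = -4332798$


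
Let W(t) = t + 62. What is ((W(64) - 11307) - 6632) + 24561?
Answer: 6748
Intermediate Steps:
W(t) = 62 + t
((W(64) - 11307) - 6632) + 24561 = (((62 + 64) - 11307) - 6632) + 24561 = ((126 - 11307) - 6632) + 24561 = (-11181 - 6632) + 24561 = -17813 + 24561 = 6748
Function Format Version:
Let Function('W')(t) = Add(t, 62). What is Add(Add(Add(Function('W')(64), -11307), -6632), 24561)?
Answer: 6748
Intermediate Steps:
Function('W')(t) = Add(62, t)
Add(Add(Add(Function('W')(64), -11307), -6632), 24561) = Add(Add(Add(Add(62, 64), -11307), -6632), 24561) = Add(Add(Add(126, -11307), -6632), 24561) = Add(Add(-11181, -6632), 24561) = Add(-17813, 24561) = 6748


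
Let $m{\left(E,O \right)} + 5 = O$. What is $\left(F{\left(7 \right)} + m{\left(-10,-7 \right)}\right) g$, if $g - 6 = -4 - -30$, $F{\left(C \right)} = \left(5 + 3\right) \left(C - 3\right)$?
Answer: $640$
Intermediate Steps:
$m{\left(E,O \right)} = -5 + O$
$F{\left(C \right)} = -24 + 8 C$ ($F{\left(C \right)} = 8 \left(-3 + C\right) = -24 + 8 C$)
$g = 32$ ($g = 6 - -26 = 6 + \left(-4 + 30\right) = 6 + 26 = 32$)
$\left(F{\left(7 \right)} + m{\left(-10,-7 \right)}\right) g = \left(\left(-24 + 8 \cdot 7\right) - 12\right) 32 = \left(\left(-24 + 56\right) - 12\right) 32 = \left(32 - 12\right) 32 = 20 \cdot 32 = 640$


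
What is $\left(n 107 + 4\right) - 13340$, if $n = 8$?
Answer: $-12480$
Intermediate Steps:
$\left(n 107 + 4\right) - 13340 = \left(8 \cdot 107 + 4\right) - 13340 = \left(856 + 4\right) - 13340 = 860 - 13340 = -12480$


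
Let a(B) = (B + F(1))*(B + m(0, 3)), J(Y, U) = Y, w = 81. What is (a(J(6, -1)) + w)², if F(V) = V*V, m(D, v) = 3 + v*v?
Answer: 42849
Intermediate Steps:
m(D, v) = 3 + v²
F(V) = V²
a(B) = (1 + B)*(12 + B) (a(B) = (B + 1²)*(B + (3 + 3²)) = (B + 1)*(B + (3 + 9)) = (1 + B)*(B + 12) = (1 + B)*(12 + B))
(a(J(6, -1)) + w)² = ((12 + 6² + 13*6) + 81)² = ((12 + 36 + 78) + 81)² = (126 + 81)² = 207² = 42849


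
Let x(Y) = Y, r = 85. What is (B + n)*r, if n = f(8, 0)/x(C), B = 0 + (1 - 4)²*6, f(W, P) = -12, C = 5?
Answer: 4386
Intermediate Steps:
B = 54 (B = 0 + (-3)²*6 = 0 + 9*6 = 0 + 54 = 54)
n = -12/5 ≈ -2.4000
(B + n)*r = (54 - 12/5)*85 = (258/5)*85 = 4386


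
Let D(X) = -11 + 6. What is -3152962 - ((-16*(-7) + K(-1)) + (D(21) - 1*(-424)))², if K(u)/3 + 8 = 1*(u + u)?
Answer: -3403963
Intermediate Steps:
K(u) = -24 + 6*u (K(u) = -24 + 3*(1*(u + u)) = -24 + 3*(1*(2*u)) = -24 + 3*(2*u) = -24 + 6*u)
D(X) = -5
-3152962 - ((-16*(-7) + K(-1)) + (D(21) - 1*(-424)))² = -3152962 - ((-16*(-7) + (-24 + 6*(-1))) + (-5 - 1*(-424)))² = -3152962 - ((112 + (-24 - 6)) + (-5 + 424))² = -3152962 - ((112 - 30) + 419)² = -3152962 - (82 + 419)² = -3152962 - 1*501² = -3152962 - 1*251001 = -3152962 - 251001 = -3403963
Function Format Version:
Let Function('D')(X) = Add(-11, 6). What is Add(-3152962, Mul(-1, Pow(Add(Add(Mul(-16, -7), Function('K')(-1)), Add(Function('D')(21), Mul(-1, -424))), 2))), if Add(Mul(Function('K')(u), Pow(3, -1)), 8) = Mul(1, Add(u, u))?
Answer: -3403963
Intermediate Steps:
Function('K')(u) = Add(-24, Mul(6, u)) (Function('K')(u) = Add(-24, Mul(3, Mul(1, Add(u, u)))) = Add(-24, Mul(3, Mul(1, Mul(2, u)))) = Add(-24, Mul(3, Mul(2, u))) = Add(-24, Mul(6, u)))
Function('D')(X) = -5
Add(-3152962, Mul(-1, Pow(Add(Add(Mul(-16, -7), Function('K')(-1)), Add(Function('D')(21), Mul(-1, -424))), 2))) = Add(-3152962, Mul(-1, Pow(Add(Add(Mul(-16, -7), Add(-24, Mul(6, -1))), Add(-5, Mul(-1, -424))), 2))) = Add(-3152962, Mul(-1, Pow(Add(Add(112, Add(-24, -6)), Add(-5, 424)), 2))) = Add(-3152962, Mul(-1, Pow(Add(Add(112, -30), 419), 2))) = Add(-3152962, Mul(-1, Pow(Add(82, 419), 2))) = Add(-3152962, Mul(-1, Pow(501, 2))) = Add(-3152962, Mul(-1, 251001)) = Add(-3152962, -251001) = -3403963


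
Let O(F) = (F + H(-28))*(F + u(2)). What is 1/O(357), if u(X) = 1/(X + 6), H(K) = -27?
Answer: 4/471405 ≈ 8.4853e-6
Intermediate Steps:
u(X) = 1/(6 + X)
O(F) = (-27 + F)*(⅛ + F) (O(F) = (F - 27)*(F + 1/(6 + 2)) = (-27 + F)*(F + 1/8) = (-27 + F)*(F + ⅛) = (-27 + F)*(⅛ + F))
1/O(357) = 1/(-27/8 + 357² - 215/8*357) = 1/(-27/8 + 127449 - 76755/8) = 1/(471405/4) = 4/471405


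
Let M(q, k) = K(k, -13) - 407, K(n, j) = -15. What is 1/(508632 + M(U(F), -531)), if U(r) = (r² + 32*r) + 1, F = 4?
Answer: 1/508210 ≈ 1.9677e-6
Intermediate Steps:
U(r) = 1 + r² + 32*r
M(q, k) = -422 (M(q, k) = -15 - 407 = -422)
1/(508632 + M(U(F), -531)) = 1/(508632 - 422) = 1/508210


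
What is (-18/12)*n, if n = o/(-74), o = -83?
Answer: -249/148 ≈ -1.6824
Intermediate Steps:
n = 83/74 (n = -83/(-74) = -83*(-1/74) = 83/74 ≈ 1.1216)
(-18/12)*n = -18/12*(83/74) = -18*1/12*(83/74) = -3/2*83/74 = -249/148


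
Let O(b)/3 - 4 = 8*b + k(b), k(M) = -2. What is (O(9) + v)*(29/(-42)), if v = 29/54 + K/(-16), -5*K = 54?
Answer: -6991001/45360 ≈ -154.12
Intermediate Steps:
K = -54/5 (K = -1/5*54 = -54/5 ≈ -10.800)
v = 1309/1080 (v = 29/54 - 54/5/(-16) = 29*(1/54) - 54/5*(-1/16) = 29/54 + 27/40 = 1309/1080 ≈ 1.2120)
O(b) = 6 + 24*b (O(b) = 12 + 3*(8*b - 2) = 12 + 3*(-2 + 8*b) = 12 + (-6 + 24*b) = 6 + 24*b)
(O(9) + v)*(29/(-42)) = ((6 + 24*9) + 1309/1080)*(29/(-42)) = ((6 + 216) + 1309/1080)*(29*(-1/42)) = (222 + 1309/1080)*(-29/42) = (241069/1080)*(-29/42) = -6991001/45360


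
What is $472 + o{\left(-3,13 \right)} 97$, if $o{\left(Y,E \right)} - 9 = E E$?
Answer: $17738$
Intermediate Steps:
$o{\left(Y,E \right)} = 9 + E^{2}$ ($o{\left(Y,E \right)} = 9 + E E = 9 + E^{2}$)
$472 + o{\left(-3,13 \right)} 97 = 472 + \left(9 + 13^{2}\right) 97 = 472 + \left(9 + 169\right) 97 = 472 + 178 \cdot 97 = 472 + 17266 = 17738$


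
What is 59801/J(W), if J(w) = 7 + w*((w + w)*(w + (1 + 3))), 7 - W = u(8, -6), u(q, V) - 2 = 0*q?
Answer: 59801/457 ≈ 130.86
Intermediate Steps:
u(q, V) = 2 (u(q, V) = 2 + 0*q = 2 + 0 = 2)
W = 5 (W = 7 - 1*2 = 7 - 2 = 5)
J(w) = 7 + 2*w²*(4 + w) (J(w) = 7 + w*((2*w)*(w + 4)) = 7 + w*((2*w)*(4 + w)) = 7 + w*(2*w*(4 + w)) = 7 + 2*w²*(4 + w))
59801/J(W) = 59801/(7 + 2*5³ + 8*5²) = 59801/(7 + 2*125 + 8*25) = 59801/(7 + 250 + 200) = 59801/457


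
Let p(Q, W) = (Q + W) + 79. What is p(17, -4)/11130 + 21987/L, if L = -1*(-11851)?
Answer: 17557543/9421545 ≈ 1.8636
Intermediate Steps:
p(Q, W) = 79 + Q + W
L = 11851
p(17, -4)/11130 + 21987/L = (79 + 17 - 4)/11130 + 21987/11851 = 92*(1/11130) + 21987*(1/11851) = 46/5565 + 3141/1693 = 17557543/9421545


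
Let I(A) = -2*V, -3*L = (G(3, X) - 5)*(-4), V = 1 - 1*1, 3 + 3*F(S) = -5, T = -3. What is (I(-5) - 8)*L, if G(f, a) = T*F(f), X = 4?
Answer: -32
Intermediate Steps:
F(S) = -8/3 (F(S) = -1 + (⅓)*(-5) = -1 - 5/3 = -8/3)
V = 0 (V = 1 - 1 = 0)
G(f, a) = 8 (G(f, a) = -3*(-8/3) = 8)
L = 4 (L = -(8 - 5)*(-4)/3 = -(-4) = -⅓*(-12) = 4)
I(A) = 0 (I(A) = -2*0 = 0)
(I(-5) - 8)*L = (0 - 8)*4 = -8*4 = -32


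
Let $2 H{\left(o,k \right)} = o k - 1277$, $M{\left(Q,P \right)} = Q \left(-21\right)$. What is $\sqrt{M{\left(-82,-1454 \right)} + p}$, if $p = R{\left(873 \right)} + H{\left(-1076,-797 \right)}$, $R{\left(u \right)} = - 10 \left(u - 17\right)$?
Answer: $\frac{\sqrt{1685238}}{2} \approx 649.08$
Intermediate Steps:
$M{\left(Q,P \right)} = - 21 Q$
$R{\left(u \right)} = 170 - 10 u$ ($R{\left(u \right)} = - 10 \left(-17 + u\right) = 170 - 10 u$)
$H{\left(o,k \right)} = - \frac{1277}{2} + \frac{k o}{2}$ ($H{\left(o,k \right)} = \frac{o k - 1277}{2} = \frac{k o - 1277}{2} = \frac{-1277 + k o}{2} = - \frac{1277}{2} + \frac{k o}{2}$)
$p = \frac{839175}{2}$ ($p = \left(170 - 8730\right) - \left(\frac{1277}{2} + \frac{797}{2} \left(-1076\right)\right) = \left(170 - 8730\right) + \left(- \frac{1277}{2} + 428786\right) = -8560 + \frac{856295}{2} = \frac{839175}{2} \approx 4.1959 \cdot 10^{5}$)
$\sqrt{M{\left(-82,-1454 \right)} + p} = \sqrt{\left(-21\right) \left(-82\right) + \frac{839175}{2}} = \sqrt{1722 + \frac{839175}{2}} = \sqrt{\frac{842619}{2}} = \frac{\sqrt{1685238}}{2}$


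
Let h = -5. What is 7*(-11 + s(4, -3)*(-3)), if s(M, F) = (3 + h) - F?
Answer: -98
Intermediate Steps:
s(M, F) = -2 - F (s(M, F) = (3 - 5) - F = -2 - F)
7*(-11 + s(4, -3)*(-3)) = 7*(-11 + (-2 - 1*(-3))*(-3)) = 7*(-11 + (-2 + 3)*(-3)) = 7*(-11 + 1*(-3)) = 7*(-11 - 3) = 7*(-14) = -98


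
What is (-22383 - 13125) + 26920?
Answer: -8588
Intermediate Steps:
(-22383 - 13125) + 26920 = -35508 + 26920 = -8588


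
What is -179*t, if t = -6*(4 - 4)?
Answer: 0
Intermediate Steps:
t = 0 (t = -6*0 = 0)
-179*t = -179*0 = 0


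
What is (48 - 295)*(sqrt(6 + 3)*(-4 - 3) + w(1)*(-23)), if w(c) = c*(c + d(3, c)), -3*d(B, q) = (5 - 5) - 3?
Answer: 16549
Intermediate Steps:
d(B, q) = 1 (d(B, q) = -((5 - 5) - 3)/3 = -(0 - 3)/3 = -1/3*(-3) = 1)
w(c) = c*(1 + c) (w(c) = c*(c + 1) = c*(1 + c))
(48 - 295)*(sqrt(6 + 3)*(-4 - 3) + w(1)*(-23)) = (48 - 295)*(sqrt(6 + 3)*(-4 - 3) + (1*(1 + 1))*(-23)) = -247*(sqrt(9)*(-7) + (1*2)*(-23)) = -247*(3*(-7) + 2*(-23)) = -247*(-21 - 46) = -247*(-67) = 16549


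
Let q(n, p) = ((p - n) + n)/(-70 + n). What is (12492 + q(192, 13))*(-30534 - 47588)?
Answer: -59530409257/61 ≈ -9.7591e+8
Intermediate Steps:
q(n, p) = p/(-70 + n)
(12492 + q(192, 13))*(-30534 - 47588) = (12492 + 13/(-70 + 192))*(-30534 - 47588) = (12492 + 13/122)*(-78122) = (1524037/122)*(-78122) = -59530409257/61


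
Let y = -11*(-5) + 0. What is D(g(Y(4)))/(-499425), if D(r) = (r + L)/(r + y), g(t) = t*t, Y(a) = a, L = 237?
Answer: -253/35459175 ≈ -7.1350e-6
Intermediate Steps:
y = 55 (y = 55 + 0 = 55)
g(t) = t²
D(r) = (237 + r)/(55 + r) (D(r) = (r + 237)/(r + 55) = (237 + r)/(55 + r))
D(g(Y(4)))/(-499425) = ((237 + 4²)/(55 + 4²))/(-499425) = ((237 + 16)/(55 + 16))*(-1/499425) = (253/71)*(-1/499425) = -253/35459175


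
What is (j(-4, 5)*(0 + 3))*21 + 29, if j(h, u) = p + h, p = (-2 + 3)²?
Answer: -160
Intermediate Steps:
p = 1 (p = 1² = 1)
j(h, u) = 1 + h
(j(-4, 5)*(0 + 3))*21 + 29 = ((1 - 4)*(0 + 3))*21 + 29 = -3*3*21 + 29 = -9*21 + 29 = -189 + 29 = -160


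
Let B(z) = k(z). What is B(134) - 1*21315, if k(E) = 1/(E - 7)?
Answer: -2707004/127 ≈ -21315.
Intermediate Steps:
k(E) = 1/(-7 + E)
B(z) = 1/(-7 + z)
B(134) - 1*21315 = 1/(-7 + 134) - 1*21315 = 1/127 - 21315 = -2707004/127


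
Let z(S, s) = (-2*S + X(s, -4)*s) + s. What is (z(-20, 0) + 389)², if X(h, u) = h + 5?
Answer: 184041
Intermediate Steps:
X(h, u) = 5 + h
z(S, s) = s - 2*S + s*(5 + s) (z(S, s) = (-2*S + (5 + s)*s) + s = (-2*S + s*(5 + s)) + s = s - 2*S + s*(5 + s))
(z(-20, 0) + 389)² = ((0 - 2*(-20) + 0*(5 + 0)) + 389)² = ((0 + 40 + 0*5) + 389)² = ((0 + 40 + 0) + 389)² = (40 + 389)² = 429² = 184041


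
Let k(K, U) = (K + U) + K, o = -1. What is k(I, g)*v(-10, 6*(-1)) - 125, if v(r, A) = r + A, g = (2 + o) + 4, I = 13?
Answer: -621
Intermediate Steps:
g = 5 (g = (2 - 1) + 4 = 1 + 4 = 5)
k(K, U) = U + 2*K
v(r, A) = A + r
k(I, g)*v(-10, 6*(-1)) - 125 = (5 + 2*13)*(6*(-1) - 10) - 125 = (5 + 26)*(-6 - 10) - 125 = 31*(-16) - 125 = -496 - 125 = -621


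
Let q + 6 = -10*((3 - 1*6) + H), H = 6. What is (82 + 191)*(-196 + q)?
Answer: -63336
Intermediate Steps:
q = -36 (q = -6 - 10*((3 - 1*6) + 6) = -6 - 10*((3 - 6) + 6) = -6 - 10*(-3 + 6) = -6 - 10*3 = -6 - 30 = -36)
(82 + 191)*(-196 + q) = (82 + 191)*(-196 - 36) = 273*(-232) = -63336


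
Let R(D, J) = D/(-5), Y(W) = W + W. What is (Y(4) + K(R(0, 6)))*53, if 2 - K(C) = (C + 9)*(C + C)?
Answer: 530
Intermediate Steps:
Y(W) = 2*W
R(D, J) = -D/5 (R(D, J) = D*(-⅕) = -D/5)
K(C) = 2 - 2*C*(9 + C) (K(C) = 2 - (C + 9)*(C + C) = 2 - (9 + C)*2*C = 2 - 2*C*(9 + C))
(Y(4) + K(R(0, 6)))*53 = (2*4 + (2 - (-18)*0/5 - 2*(-⅕*0)²))*53 = (8 + (2 - 18*0 - 2*0²))*53 = (8 + (2 + 0 - 2*0))*53 = (8 + (2 + 0 + 0))*53 = (8 + 2)*53 = 10*53 = 530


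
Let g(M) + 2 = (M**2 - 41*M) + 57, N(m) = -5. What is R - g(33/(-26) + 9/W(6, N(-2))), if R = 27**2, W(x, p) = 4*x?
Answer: 6884783/10816 ≈ 636.54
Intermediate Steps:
g(M) = 55 + M**2 - 41*M (g(M) = -2 + ((M**2 - 41*M) + 57) = -2 + (57 + M**2 - 41*M) = 55 + M**2 - 41*M)
R = 729
R - g(33/(-26) + 9/W(6, N(-2))) = 729 - (55 + (33/(-26) + 9/((4*6)))**2 - 41*(33/(-26) + 9/((4*6)))) = 729 - (55 + (33*(-1/26) + 9/24)**2 - 41*(33*(-1/26) + 9/24)) = 729 - (55 + (-33/26 + 9*(1/24))**2 - 41*(-33/26 + 9*(1/24))) = 729 - (55 + (-33/26 + 3/8)**2 - 41*(-33/26 + 3/8)) = 729 - (55 + (-93/104)**2 - 41*(-93/104)) = 729 - (55 + 8649/10816 + 3813/104) = 729 - 1*1000081/10816 = 729 - 1000081/10816 = 6884783/10816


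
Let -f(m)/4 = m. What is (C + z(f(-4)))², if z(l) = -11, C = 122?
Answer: 12321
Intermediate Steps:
f(m) = -4*m
(C + z(f(-4)))² = (122 - 11)² = 111² = 12321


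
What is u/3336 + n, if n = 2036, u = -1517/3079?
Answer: 20912862067/10271544 ≈ 2036.0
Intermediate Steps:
u = -1517/3079 (u = -1517*1/3079 = -1517/3079 ≈ -0.49269)
u/3336 + n = -1517/3079/3336 + 2036 = -1517/3079*1/3336 + 2036 = -1517/10271544 + 2036 = 20912862067/10271544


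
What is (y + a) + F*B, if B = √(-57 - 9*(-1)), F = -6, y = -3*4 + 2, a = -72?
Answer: -82 - 24*I*√3 ≈ -82.0 - 41.569*I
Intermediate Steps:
y = -10 (y = -12 + 2 = -10)
B = 4*I*√3 (B = √(-57 + 9) = √(-48) = 4*I*√3 ≈ 6.9282*I)
(y + a) + F*B = (-10 - 72) - 24*I*√3 = -82 - 24*I*√3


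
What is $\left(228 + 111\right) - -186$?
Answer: $525$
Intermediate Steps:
$\left(228 + 111\right) - -186 = 339 + 186 = 525$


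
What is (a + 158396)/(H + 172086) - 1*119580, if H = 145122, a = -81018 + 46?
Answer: -1580485634/13217 ≈ -1.1958e+5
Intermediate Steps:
a = -80972
(a + 158396)/(H + 172086) - 1*119580 = (-80972 + 158396)/(145122 + 172086) - 1*119580 = 77424/317208 - 119580 = 77424*(1/317208) - 119580 = 3226/13217 - 119580 = -1580485634/13217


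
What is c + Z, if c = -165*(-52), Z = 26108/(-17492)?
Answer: 37513813/4373 ≈ 8578.5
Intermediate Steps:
Z = -6527/4373 (Z = 26108*(-1/17492) = -6527/4373 ≈ -1.4926)
c = 8580
c + Z = 8580 - 6527/4373 = 37513813/4373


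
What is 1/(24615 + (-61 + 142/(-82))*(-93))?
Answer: 41/1248411 ≈ 3.2842e-5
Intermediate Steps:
1/(24615 + (-61 + 142/(-82))*(-93)) = 1/(24615 + (-61 + 142*(-1/82))*(-93)) = 1/(24615 + (-61 - 71/41)*(-93)) = 1/(24615 - 2572/41*(-93)) = 1/(24615 + 239196/41) = 1/(1248411/41) = 41/1248411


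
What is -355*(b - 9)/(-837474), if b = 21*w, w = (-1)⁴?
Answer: 710/139579 ≈ 0.0050867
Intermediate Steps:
w = 1
b = 21 (b = 21*1 = 21)
-355*(b - 9)/(-837474) = -355*(21 - 9)/(-837474) = -355*12*(-1/837474) = -4260*(-1/837474) = 710/139579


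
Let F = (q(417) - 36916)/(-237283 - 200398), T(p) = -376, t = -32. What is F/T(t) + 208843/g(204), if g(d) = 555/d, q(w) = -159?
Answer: 2337084276447269/30445090360 ≈ 76764.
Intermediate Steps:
F = 37075/437681 (F = (-159 - 36916)/(-237283 - 200398) = -37075/(-437681) = -37075*(-1/437681) = 37075/437681 ≈ 0.084708)
F/T(t) + 208843/g(204) = (37075/437681)/(-376) + 208843/((555/204)) = (37075/437681)*(-1/376) + 208843/((555*(1/204))) = -37075/164568056 + 208843/(185/68) = -37075/164568056 + 208843*(68/185) = -37075/164568056 + 14201324/185 = 2337084276447269/30445090360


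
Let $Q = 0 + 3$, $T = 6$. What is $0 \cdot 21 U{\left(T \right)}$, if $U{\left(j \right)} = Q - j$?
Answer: $0$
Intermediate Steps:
$Q = 3$
$U{\left(j \right)} = 3 - j$
$0 \cdot 21 U{\left(T \right)} = 0 \cdot 21 \left(3 - 6\right) = 0 \left(3 - 6\right) = 0 \left(-3\right) = 0$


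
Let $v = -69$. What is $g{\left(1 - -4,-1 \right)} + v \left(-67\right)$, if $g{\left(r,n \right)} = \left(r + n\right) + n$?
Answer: $4626$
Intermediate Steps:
$g{\left(r,n \right)} = r + 2 n$ ($g{\left(r,n \right)} = \left(n + r\right) + n = r + 2 n$)
$g{\left(1 - -4,-1 \right)} + v \left(-67\right) = \left(\left(1 - -4\right) + 2 \left(-1\right)\right) - -4623 = \left(\left(1 + 4\right) - 2\right) + 4623 = \left(5 - 2\right) + 4623 = 3 + 4623 = 4626$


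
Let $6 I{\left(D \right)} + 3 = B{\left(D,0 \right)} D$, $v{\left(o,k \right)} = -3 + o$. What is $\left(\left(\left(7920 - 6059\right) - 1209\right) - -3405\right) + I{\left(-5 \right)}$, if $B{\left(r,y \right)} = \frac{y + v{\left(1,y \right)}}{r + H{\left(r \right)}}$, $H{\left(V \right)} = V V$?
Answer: $\frac{48679}{12} \approx 4056.6$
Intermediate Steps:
$H{\left(V \right)} = V^{2}$
$B{\left(r,y \right)} = \frac{-2 + y}{r + r^{2}}$ ($B{\left(r,y \right)} = \frac{y + \left(-3 + 1\right)}{r + r^{2}} = \frac{y - 2}{r + r^{2}} = \frac{-2 + y}{r + r^{2}}$)
$I{\left(D \right)} = - \frac{1}{2} - \frac{1}{3 \left(1 + D\right)}$ ($I{\left(D \right)} = - \frac{1}{2} + \frac{\frac{-2 + 0}{D \left(1 + D\right)} D}{6} = - \frac{1}{2} + \frac{\frac{1}{D} \frac{1}{1 + D} \left(-2\right) D}{6} = - \frac{1}{2} + \frac{- \frac{2}{D \left(1 + D\right)} D}{6} = - \frac{1}{2} + \frac{\left(-2\right) \frac{1}{1 + D}}{6} = - \frac{1}{2} - \frac{1}{3 \left(1 + D\right)}$)
$\left(\left(\left(7920 - 6059\right) - 1209\right) - -3405\right) + I{\left(-5 \right)} = \left(\left(\left(7920 - 6059\right) - 1209\right) - -3405\right) + \frac{-5 - -15}{6 \left(1 - 5\right)} = \left(\left(1861 - 1209\right) + 3405\right) + \frac{-5 + 15}{6 \left(-4\right)} = \left(652 + 3405\right) + \frac{1}{6} \left(- \frac{1}{4}\right) 10 = 4057 - \frac{5}{12} = \frac{48679}{12}$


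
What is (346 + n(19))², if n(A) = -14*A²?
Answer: 22165264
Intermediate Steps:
(346 + n(19))² = (346 - 14*19²)² = (346 - 14*361)² = (346 - 5054)² = (-4708)² = 22165264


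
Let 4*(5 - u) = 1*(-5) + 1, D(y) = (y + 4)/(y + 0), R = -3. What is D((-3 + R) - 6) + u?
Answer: 20/3 ≈ 6.6667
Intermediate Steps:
D(y) = (4 + y)/y
u = 6 (u = 5 - (1*(-5) + 1)/4 = 5 - (-5 + 1)/4 = 5 - 1/4*(-4) = 5 + 1 = 6)
D((-3 + R) - 6) + u = (4 + ((-3 - 3) - 6))/((-3 - 3) - 6) + 6 = (4 + (-6 - 6))/(-6 - 6) + 6 = (4 - 12)/(-12) + 6 = -1/12*(-8) + 6 = 2/3 + 6 = 20/3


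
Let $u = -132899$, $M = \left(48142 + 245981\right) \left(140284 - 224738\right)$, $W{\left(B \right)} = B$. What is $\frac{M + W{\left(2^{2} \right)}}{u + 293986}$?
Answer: $- \frac{24839863838}{161087} \approx -1.542 \cdot 10^{5}$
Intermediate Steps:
$M = -24839863842$ ($M = 294123 \left(-84454\right) = -24839863842$)
$\frac{M + W{\left(2^{2} \right)}}{u + 293986} = \frac{-24839863842 + 2^{2}}{-132899 + 293986} = \frac{-24839863842 + 4}{161087} = \left(-24839863838\right) \frac{1}{161087} = - \frac{24839863838}{161087}$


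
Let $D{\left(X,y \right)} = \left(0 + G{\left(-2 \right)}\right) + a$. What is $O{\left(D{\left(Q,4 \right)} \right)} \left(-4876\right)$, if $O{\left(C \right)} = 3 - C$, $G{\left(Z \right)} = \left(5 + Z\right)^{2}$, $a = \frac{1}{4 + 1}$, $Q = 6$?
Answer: $\frac{151156}{5} \approx 30231.0$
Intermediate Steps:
$a = \frac{1}{5} \approx 0.2$
$D{\left(X,y \right)} = \frac{46}{5}$ ($D{\left(X,y \right)} = \left(0 + \left(5 - 2\right)^{2}\right) + \frac{1}{5} = \left(0 + 3^{2}\right) + \frac{1}{5} = \left(0 + 9\right) + \frac{1}{5} = 9 + \frac{1}{5} = \frac{46}{5}$)
$O{\left(D{\left(Q,4 \right)} \right)} \left(-4876\right) = \left(3 - \frac{46}{5}\right) \left(-4876\right) = \left(- \frac{31}{5}\right) \left(-4876\right) = \frac{151156}{5}$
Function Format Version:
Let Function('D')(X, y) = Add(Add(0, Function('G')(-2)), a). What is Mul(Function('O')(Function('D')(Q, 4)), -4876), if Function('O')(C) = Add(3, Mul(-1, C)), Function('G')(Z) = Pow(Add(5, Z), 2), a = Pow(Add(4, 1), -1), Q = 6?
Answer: Rational(151156, 5) ≈ 30231.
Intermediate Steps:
a = Rational(1, 5) (a = Pow(5, -1) = Rational(1, 5) ≈ 0.20000)
Function('D')(X, y) = Rational(46, 5) (Function('D')(X, y) = Add(Add(0, Pow(Add(5, -2), 2)), Rational(1, 5)) = Add(Add(0, Pow(3, 2)), Rational(1, 5)) = Add(Add(0, 9), Rational(1, 5)) = Add(9, Rational(1, 5)) = Rational(46, 5))
Mul(Function('O')(Function('D')(Q, 4)), -4876) = Mul(Add(3, Mul(-1, Rational(46, 5))), -4876) = Mul(Add(3, Rational(-46, 5)), -4876) = Mul(Rational(-31, 5), -4876) = Rational(151156, 5)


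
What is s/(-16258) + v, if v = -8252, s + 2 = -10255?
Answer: -134150759/16258 ≈ -8251.4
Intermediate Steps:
s = -10257 (s = -2 - 10255 = -10257)
s/(-16258) + v = -10257/(-16258) - 8252 = -10257*(-1/16258) - 8252 = 10257/16258 - 8252 = -134150759/16258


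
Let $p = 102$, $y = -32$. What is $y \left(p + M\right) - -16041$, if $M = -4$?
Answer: $12905$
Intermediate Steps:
$y \left(p + M\right) - -16041 = - 32 \left(102 - 4\right) - -16041 = \left(-32\right) 98 + 16041 = -3136 + 16041 = 12905$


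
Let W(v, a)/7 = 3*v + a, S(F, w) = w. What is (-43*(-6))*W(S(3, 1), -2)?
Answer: 1806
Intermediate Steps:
W(v, a) = 7*a + 21*v (W(v, a) = 7*(3*v + a) = 7*(a + 3*v) = 7*a + 21*v)
(-43*(-6))*W(S(3, 1), -2) = (-43*(-6))*(7*(-2) + 21*1) = 258*(-14 + 21) = 258*7 = 1806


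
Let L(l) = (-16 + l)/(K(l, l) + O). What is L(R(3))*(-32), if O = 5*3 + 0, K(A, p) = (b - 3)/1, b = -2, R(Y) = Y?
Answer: 208/5 ≈ 41.600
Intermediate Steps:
K(A, p) = -5 (K(A, p) = (-2 - 3)/1 = 1*(-5) = -5)
O = 15 (O = 15 + 0 = 15)
L(l) = -8/5 + l/10 (L(l) = (-16 + l)/(-5 + 15) = (-16 + l)/10 = (-16 + l)*(⅒) = -8/5 + l/10)
L(R(3))*(-32) = (-8/5 + (⅒)*3)*(-32) = (-8/5 + 3/10)*(-32) = -13/10*(-32) = 208/5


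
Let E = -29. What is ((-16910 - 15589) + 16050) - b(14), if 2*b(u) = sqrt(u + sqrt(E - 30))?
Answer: -16449 - sqrt(14 + I*sqrt(59))/2 ≈ -16451.0 - 0.49607*I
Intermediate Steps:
b(u) = sqrt(u + I*sqrt(59))/2 (b(u) = sqrt(u + sqrt(-29 - 30))/2 = sqrt(u + sqrt(-59))/2 = sqrt(u + I*sqrt(59))/2)
((-16910 - 15589) + 16050) - b(14) = ((-16910 - 15589) + 16050) - sqrt(14 + I*sqrt(59))/2 = (-32499 + 16050) - sqrt(14 + I*sqrt(59))/2 = -16449 - sqrt(14 + I*sqrt(59))/2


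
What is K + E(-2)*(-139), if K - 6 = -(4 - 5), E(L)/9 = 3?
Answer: -3746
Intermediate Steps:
E(L) = 27 (E(L) = 9*3 = 27)
K = 7 (K = 6 - (4 - 5) = 6 - 1*(-1) = 6 + 1 = 7)
K + E(-2)*(-139) = 7 + 27*(-139) = 7 - 3753 = -3746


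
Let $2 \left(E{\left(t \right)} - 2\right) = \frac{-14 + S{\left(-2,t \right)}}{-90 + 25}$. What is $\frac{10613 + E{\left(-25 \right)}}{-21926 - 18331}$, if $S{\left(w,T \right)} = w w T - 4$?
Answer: $- \frac{690034}{2616705} \approx -0.2637$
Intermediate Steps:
$S{\left(w,T \right)} = -4 + T w^{2}$ ($S{\left(w,T \right)} = w^{2} T - 4 = T w^{2} - 4 = -4 + T w^{2}$)
$E{\left(t \right)} = \frac{139}{65} - \frac{2 t}{65}$ ($E{\left(t \right)} = 2 + \frac{\left(-14 + \left(-4 + t \left(-2\right)^{2}\right)\right) \frac{1}{-90 + 25}}{2} = 2 + \frac{\left(-14 + \left(-4 + t 4\right)\right) \frac{1}{-65}}{2} = 2 + \frac{\left(-14 + \left(-4 + 4 t\right)\right) \left(- \frac{1}{65}\right)}{2} = 2 + \frac{\left(-18 + 4 t\right) \left(- \frac{1}{65}\right)}{2} = 2 + \frac{\frac{18}{65} - \frac{4 t}{65}}{2} = 2 - \left(- \frac{9}{65} + \frac{2 t}{65}\right) = \frac{139}{65} - \frac{2 t}{65}$)
$\frac{10613 + E{\left(-25 \right)}}{-21926 - 18331} = \frac{10613 + \left(\frac{139}{65} - - \frac{10}{13}\right)}{-21926 - 18331} = \frac{10613 + \left(\frac{139}{65} + \frac{10}{13}\right)}{-40257} = \left(10613 + \frac{189}{65}\right) \left(- \frac{1}{40257}\right) = \frac{690034}{65} \left(- \frac{1}{40257}\right) = - \frac{690034}{2616705}$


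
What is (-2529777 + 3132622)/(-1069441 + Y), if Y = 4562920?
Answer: 602845/3493479 ≈ 0.17256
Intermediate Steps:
(-2529777 + 3132622)/(-1069441 + Y) = (-2529777 + 3132622)/(-1069441 + 4562920) = 602845/3493479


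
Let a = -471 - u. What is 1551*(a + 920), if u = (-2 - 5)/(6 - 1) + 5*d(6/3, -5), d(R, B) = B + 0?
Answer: 3686727/5 ≈ 7.3735e+5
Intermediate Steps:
d(R, B) = B
u = -132/5 (u = (-2 - 5)/(6 - 1) + 5*(-5) = -7/5 - 25 = -132/5 ≈ -26.400)
a = -2223/5 (a = -471 - 1*(-132/5) = -471 + 132/5 = -2223/5 ≈ -444.60)
1551*(a + 920) = 1551*(-2223/5 + 920) = 1551*(2377/5) = 3686727/5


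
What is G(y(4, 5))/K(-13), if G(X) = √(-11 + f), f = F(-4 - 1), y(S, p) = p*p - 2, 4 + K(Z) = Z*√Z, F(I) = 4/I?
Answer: -√295/(-20*I + 65*√13) ≈ -0.072757 - 0.006209*I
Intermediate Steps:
K(Z) = -4 + Z^(3/2) (K(Z) = -4 + Z*√Z = -4 + Z^(3/2))
y(S, p) = -2 + p² (y(S, p) = p² - 2 = -2 + p²)
f = -⅘ (f = 4/(-4 - 1) = 4/(-5) = 4*(-⅕) = -⅘ ≈ -0.80000)
G(X) = I*√295/5 (G(X) = √(-11 - ⅘) = √(-59/5) = I*√295/5)
G(y(4, 5))/K(-13) = (I*√295/5)/(-4 + (-13)^(3/2)) = (I*√295/5)/(-4 - 13*I*√13) = I*√295/(5*(-4 - 13*I*√13))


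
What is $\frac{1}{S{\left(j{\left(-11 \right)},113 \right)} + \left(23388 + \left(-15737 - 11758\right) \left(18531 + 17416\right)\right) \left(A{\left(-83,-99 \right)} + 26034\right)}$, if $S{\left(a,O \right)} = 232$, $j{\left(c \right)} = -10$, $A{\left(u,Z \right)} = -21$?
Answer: $- \frac{1}{25709672213669} \approx -3.8896 \cdot 10^{-14}$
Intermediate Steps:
$\frac{1}{S{\left(j{\left(-11 \right)},113 \right)} + \left(23388 + \left(-15737 - 11758\right) \left(18531 + 17416\right)\right) \left(A{\left(-83,-99 \right)} + 26034\right)} = \frac{1}{232 + \left(23388 + \left(-15737 - 11758\right) \left(18531 + 17416\right)\right) \left(-21 + 26034\right)} = \frac{1}{232 + \left(23388 - 988362765\right) 26013} = \frac{1}{232 - 25709672213901} = \frac{1}{-25709672213669} = - \frac{1}{25709672213669}$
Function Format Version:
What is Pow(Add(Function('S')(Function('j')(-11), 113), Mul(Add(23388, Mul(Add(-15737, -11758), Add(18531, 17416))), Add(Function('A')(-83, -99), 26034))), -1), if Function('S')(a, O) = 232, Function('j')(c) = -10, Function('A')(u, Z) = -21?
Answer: Rational(-1, 25709672213669) ≈ -3.8896e-14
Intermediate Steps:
Pow(Add(Function('S')(Function('j')(-11), 113), Mul(Add(23388, Mul(Add(-15737, -11758), Add(18531, 17416))), Add(Function('A')(-83, -99), 26034))), -1) = Pow(Add(232, Mul(Add(23388, Mul(Add(-15737, -11758), Add(18531, 17416))), Add(-21, 26034))), -1) = Pow(Add(232, Mul(Add(23388, Mul(-27495, 35947)), 26013)), -1) = Pow(Add(232, Mul(Add(23388, -988362765), 26013)), -1) = Pow(Add(232, Mul(-988339377, 26013)), -1) = Pow(Add(232, -25709672213901), -1) = Pow(-25709672213669, -1) = Rational(-1, 25709672213669)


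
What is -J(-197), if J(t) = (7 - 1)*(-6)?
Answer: 36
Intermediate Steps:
J(t) = -36 (J(t) = 6*(-6) = -36)
-J(-197) = -1*(-36) = 36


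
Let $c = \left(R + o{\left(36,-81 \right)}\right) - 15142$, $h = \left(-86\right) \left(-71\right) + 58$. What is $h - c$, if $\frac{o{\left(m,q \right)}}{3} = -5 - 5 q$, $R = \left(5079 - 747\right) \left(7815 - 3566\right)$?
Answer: $-18386562$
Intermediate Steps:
$R = 18406668$ ($R = 4332 \cdot 4249 = 18406668$)
$o{\left(m,q \right)} = -15 - 15 q$ ($o{\left(m,q \right)} = 3 \left(-5 - 5 q\right) = -15 - 15 q$)
$h = 6164$ ($h = 6106 + 58 = 6164$)
$c = 18392726$ ($c = \left(18406668 - -1200\right) - 15142 = \left(18406668 + \left(-15 + 1215\right)\right) - 15142 = \left(18406668 + 1200\right) - 15142 = 18407868 - 15142 = 18392726$)
$h - c = 6164 - 18392726 = -18386562$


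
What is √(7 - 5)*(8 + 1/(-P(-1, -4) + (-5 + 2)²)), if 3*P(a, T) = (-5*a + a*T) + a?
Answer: 155*√2/19 ≈ 11.537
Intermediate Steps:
P(a, T) = -4*a/3 + T*a/3 (P(a, T) = ((-5*a + a*T) + a)/3 = ((-5*a + T*a) + a)/3 = (-4*a + T*a)/3 = -4*a/3 + T*a/3)
√(7 - 5)*(8 + 1/(-P(-1, -4) + (-5 + 2)²)) = √(7 - 5)*(8 + 1/(-(-1)*(-4 - 4)/3 + (-5 + 2)²)) = √2*(8 + 1/(-(-1)*(-8)/3 + (-3)²)) = √2*(8 + 1/(-1*8/3 + 9)) = √2*(8 + 1/(-8/3 + 9)) = √2*(8 + 1/(19/3)) = √2*(8 + 3/19) = √2*(155/19) = 155*√2/19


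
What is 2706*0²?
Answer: 0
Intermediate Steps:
2706*0² = 2706*0 = 0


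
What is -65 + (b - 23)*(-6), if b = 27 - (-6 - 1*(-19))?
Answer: -11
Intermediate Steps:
b = 14 (b = 27 - (-6 + 19) = 27 - 1*13 = 27 - 13 = 14)
-65 + (b - 23)*(-6) = -65 + (14 - 23)*(-6) = -65 - 9*(-6) = -65 + 54 = -11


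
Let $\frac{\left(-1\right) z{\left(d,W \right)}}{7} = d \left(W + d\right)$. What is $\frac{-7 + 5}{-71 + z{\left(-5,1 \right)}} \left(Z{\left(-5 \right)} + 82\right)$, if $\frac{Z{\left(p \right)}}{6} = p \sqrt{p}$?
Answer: $\frac{164}{211} - \frac{60 i \sqrt{5}}{211} \approx 0.77725 - 0.63585 i$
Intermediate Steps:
$Z{\left(p \right)} = 6 p^{\frac{3}{2}}$ ($Z{\left(p \right)} = 6 p \sqrt{p} = 6 p^{\frac{3}{2}}$)
$z{\left(d,W \right)} = - 7 d \left(W + d\right)$
$\frac{-7 + 5}{-71 + z{\left(-5,1 \right)}} \left(Z{\left(-5 \right)} + 82\right) = \frac{-7 + 5}{-71 - - 35 \left(1 - 5\right)} \left(6 \left(-5\right)^{\frac{3}{2}} + 82\right) = - \frac{2}{-71 - \left(-35\right) \left(-4\right)} \left(6 \left(- 5 i \sqrt{5}\right) + 82\right) = - \frac{2}{-71 - 140} \left(- 30 i \sqrt{5} + 82\right) = - \frac{2}{-211} \left(82 - 30 i \sqrt{5}\right) = \left(-2\right) \left(- \frac{1}{211}\right) \left(82 - 30 i \sqrt{5}\right) = \frac{2 \left(82 - 30 i \sqrt{5}\right)}{211} = \frac{164}{211} - \frac{60 i \sqrt{5}}{211}$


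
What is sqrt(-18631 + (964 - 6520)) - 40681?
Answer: -40681 + 19*I*sqrt(67) ≈ -40681.0 + 155.52*I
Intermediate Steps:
sqrt(-18631 + (964 - 6520)) - 40681 = sqrt(-18631 - 5556) - 40681 = sqrt(-24187) - 40681 = 19*I*sqrt(67) - 40681 = -40681 + 19*I*sqrt(67)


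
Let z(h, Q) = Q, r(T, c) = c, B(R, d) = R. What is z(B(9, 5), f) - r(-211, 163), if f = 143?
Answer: -20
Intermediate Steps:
z(B(9, 5), f) - r(-211, 163) = 143 - 1*163 = 143 - 163 = -20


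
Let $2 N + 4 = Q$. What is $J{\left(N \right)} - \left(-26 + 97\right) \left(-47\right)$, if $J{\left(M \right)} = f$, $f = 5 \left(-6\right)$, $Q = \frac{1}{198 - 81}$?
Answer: $3307$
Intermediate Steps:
$Q = \frac{1}{117} \approx 0.008547$
$f = -30$
$N = - \frac{467}{234}$ ($N = -2 + \frac{1}{2} \cdot \frac{1}{117} = -2 + \frac{1}{234} = - \frac{467}{234} \approx -1.9957$)
$J{\left(M \right)} = -30$
$J{\left(N \right)} - \left(-26 + 97\right) \left(-47\right) = -30 - \left(-26 + 97\right) \left(-47\right) = -30 - 71 \left(-47\right) = -30 - -3337 = -30 + 3337 = 3307$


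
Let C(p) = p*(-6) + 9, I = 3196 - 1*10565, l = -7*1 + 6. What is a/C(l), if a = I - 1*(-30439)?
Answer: 1538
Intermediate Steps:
l = -1 (l = -7 + 6 = -1)
I = -7369 (I = 3196 - 10565 = -7369)
a = 23070 (a = -7369 - 1*(-30439) = -7369 + 30439 = 23070)
C(p) = 9 - 6*p (C(p) = -6*p + 9 = 9 - 6*p)
a/C(l) = 23070/(9 - 6*(-1)) = 23070/(9 + 6) = 23070/15 = 23070*(1/15) = 1538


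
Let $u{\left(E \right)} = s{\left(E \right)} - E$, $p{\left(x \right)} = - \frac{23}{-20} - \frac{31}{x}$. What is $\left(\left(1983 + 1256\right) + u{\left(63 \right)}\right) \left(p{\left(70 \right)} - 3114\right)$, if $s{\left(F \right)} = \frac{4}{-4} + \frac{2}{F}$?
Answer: $- \frac{9687107583}{980} \approx -9.8848 \cdot 10^{6}$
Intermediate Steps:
$s{\left(F \right)} = -1 + \frac{2}{F}$ ($s{\left(F \right)} = 4 \left(- \frac{1}{4}\right) + \frac{2}{F} = -1 + \frac{2}{F}$)
$p{\left(x \right)} = \frac{23}{20} - \frac{31}{x}$ ($p{\left(x \right)} = \left(-23\right) \left(- \frac{1}{20}\right) - \frac{31}{x} = \frac{23}{20} - \frac{31}{x}$)
$u{\left(E \right)} = - E + \frac{2 - E}{E}$ ($u{\left(E \right)} = \frac{2 - E}{E} - E = - E + \frac{2 - E}{E}$)
$\left(\left(1983 + 1256\right) + u{\left(63 \right)}\right) \left(p{\left(70 \right)} - 3114\right) = \left(\left(1983 + 1256\right) - \left(64 - \frac{2}{63}\right)\right) \left(\left(\frac{23}{20} - \frac{31}{70}\right) - 3114\right) = \left(3239 - \frac{4030}{63}\right) \left(\left(\frac{23}{20} - \frac{31}{70}\right) - 3114\right) = \left(3239 - \frac{4030}{63}\right) \left(\frac{99}{140} - 3114\right) = \frac{200027}{63} \left(- \frac{435861}{140}\right) = - \frac{9687107583}{980}$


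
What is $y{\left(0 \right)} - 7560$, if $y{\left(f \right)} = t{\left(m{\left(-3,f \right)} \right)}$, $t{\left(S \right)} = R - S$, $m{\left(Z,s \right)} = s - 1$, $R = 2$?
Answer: $-7557$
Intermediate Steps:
$m{\left(Z,s \right)} = -1 + s$ ($m{\left(Z,s \right)} = s - 1 = -1 + s$)
$t{\left(S \right)} = 2 - S$
$y{\left(f \right)} = 3 - f$ ($y{\left(f \right)} = 2 - \left(-1 + f\right) = 3 - f$)
$y{\left(0 \right)} - 7560 = \left(3 - 0\right) - 7560 = \left(3 + 0\right) - 7560 = 3 - 7560 = -7557$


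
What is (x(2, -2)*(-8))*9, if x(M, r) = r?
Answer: 144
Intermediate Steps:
(x(2, -2)*(-8))*9 = -2*(-8)*9 = 16*9 = 144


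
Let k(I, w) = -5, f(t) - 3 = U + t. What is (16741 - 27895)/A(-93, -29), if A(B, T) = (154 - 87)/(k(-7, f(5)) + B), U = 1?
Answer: 1093092/67 ≈ 16315.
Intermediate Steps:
f(t) = 4 + t (f(t) = 3 + (1 + t) = 4 + t)
A(B, T) = 67/(-5 + B) (A(B, T) = (154 - 87)/(-5 + B) = 67/(-5 + B))
(16741 - 27895)/A(-93, -29) = (16741 - 27895)/((67/(-5 - 93))) = -11154/(67/(-98)) = -11154/(67*(-1/98)) = -11154/(-67/98) = -11154*(-98/67) = 1093092/67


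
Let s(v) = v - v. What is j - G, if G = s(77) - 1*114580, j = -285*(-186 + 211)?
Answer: 107455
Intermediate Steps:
s(v) = 0
j = -7125 (j = -285*25 = -7125)
G = -114580 (G = 0 - 1*114580 = 0 - 114580 = -114580)
j - G = -7125 - 1*(-114580) = -7125 + 114580 = 107455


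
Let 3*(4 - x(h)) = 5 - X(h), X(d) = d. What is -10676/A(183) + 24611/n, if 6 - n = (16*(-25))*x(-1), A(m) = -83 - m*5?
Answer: 16583317/402194 ≈ 41.232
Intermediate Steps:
x(h) = 7/3 + h/3 (x(h) = 4 - (5 - h)/3 = 4 + (-5/3 + h/3) = 7/3 + h/3)
A(m) = -83 - 5*m
n = 806 (n = 6 - 16*(-25)*(7/3 + (⅓)*(-1)) = 6 - (-400)*(7/3 - ⅓) = 6 - (-400)*2 = 6 - 1*(-800) = 6 + 800 = 806)
-10676/A(183) + 24611/n = -10676/(-83 - 5*183) + 24611/806 = -10676/(-83 - 915) + 24611*(1/806) = -10676/(-998) + 24611/806 = -10676*(-1/998) + 24611/806 = 5338/499 + 24611/806 = 16583317/402194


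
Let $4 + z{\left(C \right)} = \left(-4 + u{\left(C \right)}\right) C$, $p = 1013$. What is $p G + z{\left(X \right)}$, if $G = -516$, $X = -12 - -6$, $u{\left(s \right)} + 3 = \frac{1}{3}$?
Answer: $-522672$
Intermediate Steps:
$u{\left(s \right)} = - \frac{8}{3}$ ($u{\left(s \right)} = -3 + \frac{1}{3} = - \frac{8}{3}$)
$X = -6$ ($X = -12 + 6 = -6$)
$z{\left(C \right)} = -4 - \frac{20 C}{3}$ ($z{\left(C \right)} = -4 + \left(-4 - \frac{8}{3}\right) C = -4 - \frac{20 C}{3}$)
$p G + z{\left(X \right)} = 1013 \left(-516\right) - -36 = -522708 + \left(-4 + 40\right) = -522708 + 36 = -522672$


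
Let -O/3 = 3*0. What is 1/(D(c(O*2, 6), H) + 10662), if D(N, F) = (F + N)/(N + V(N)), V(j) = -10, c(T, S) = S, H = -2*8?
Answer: 2/21329 ≈ 9.3769e-5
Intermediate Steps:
H = -16
O = 0 (O = -9*0 = -3*0 = 0)
D(N, F) = (F + N)/(-10 + N) (D(N, F) = (F + N)/(N - 10) = (F + N)/(-10 + N))
1/(D(c(O*2, 6), H) + 10662) = 1/((-16 + 6)/(-10 + 6) + 10662) = 1/(-10/(-4) + 10662) = 1/(-¼*(-10) + 10662) = 1/(5/2 + 10662) = 1/(21329/2) = 2/21329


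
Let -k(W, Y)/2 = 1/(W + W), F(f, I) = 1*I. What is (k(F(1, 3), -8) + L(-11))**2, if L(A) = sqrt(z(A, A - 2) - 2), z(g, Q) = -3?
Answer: (1 - 3*I*sqrt(5))**2/9 ≈ -4.8889 - 1.4907*I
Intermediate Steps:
F(f, I) = I
k(W, Y) = -1/W (k(W, Y) = -2/(W + W) = -2*1/(2*W) = -1/W)
L(A) = I*sqrt(5) (L(A) = sqrt(-3 - 2) = sqrt(-5) = I*sqrt(5))
(k(F(1, 3), -8) + L(-11))**2 = (-1/3 + I*sqrt(5))**2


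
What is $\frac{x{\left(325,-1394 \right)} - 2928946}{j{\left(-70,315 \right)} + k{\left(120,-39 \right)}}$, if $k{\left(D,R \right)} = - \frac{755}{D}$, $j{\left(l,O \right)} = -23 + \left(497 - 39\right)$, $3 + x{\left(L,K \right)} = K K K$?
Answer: $- \frac{65083198392}{10289} \approx -6.3255 \cdot 10^{6}$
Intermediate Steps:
$x{\left(L,K \right)} = -3 + K^{3}$ ($x{\left(L,K \right)} = -3 + K K K = -3 + K^{2} K = -3 + K^{3}$)
$j{\left(l,O \right)} = 435$ ($j{\left(l,O \right)} = -23 + \left(497 - 39\right) = -23 + 458 = 435$)
$\frac{x{\left(325,-1394 \right)} - 2928946}{j{\left(-70,315 \right)} + k{\left(120,-39 \right)}} = \frac{\left(-3 + \left(-1394\right)^{3}\right) - 2928946}{435 - \frac{755}{120}} = \frac{\left(-3 - 2708870984\right) - 2928946}{435 - \frac{151}{24}} = \frac{-2708870987 - 2928946}{435 - \frac{151}{24}} = - \frac{2711799933}{\frac{10289}{24}} = \left(-2711799933\right) \frac{24}{10289} = - \frac{65083198392}{10289}$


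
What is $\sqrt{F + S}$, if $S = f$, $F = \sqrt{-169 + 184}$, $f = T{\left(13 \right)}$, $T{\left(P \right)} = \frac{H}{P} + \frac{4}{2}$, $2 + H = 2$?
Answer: $\sqrt{2 + \sqrt{15}} \approx 2.4234$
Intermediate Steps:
$H = 0$ ($H = -2 + 2 = 0$)
$T{\left(P \right)} = 2$ ($T{\left(P \right)} = \frac{0}{P} + \frac{4}{2} = 0 + 4 \cdot \frac{1}{2} = 0 + 2 = 2$)
$f = 2$
$F = \sqrt{15} \approx 3.873$
$S = 2$
$\sqrt{F + S} = \sqrt{\sqrt{15} + 2} = \sqrt{2 + \sqrt{15}}$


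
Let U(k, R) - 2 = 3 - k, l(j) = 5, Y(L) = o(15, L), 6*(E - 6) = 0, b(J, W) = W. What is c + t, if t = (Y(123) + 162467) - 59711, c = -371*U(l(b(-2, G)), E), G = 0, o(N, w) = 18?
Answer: 102774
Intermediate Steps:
E = 6 (E = 6 + (⅙)*0 = 6 + 0 = 6)
Y(L) = 18
U(k, R) = 5 - k (U(k, R) = 2 + (3 - k) = 5 - k)
c = 0 (c = -371*(5 - 1*5) = -371*(5 - 5) = -371*0 = 0)
t = 102774 (t = (18 + 162467) - 59711 = 162485 - 59711 = 102774)
c + t = 0 + 102774 = 102774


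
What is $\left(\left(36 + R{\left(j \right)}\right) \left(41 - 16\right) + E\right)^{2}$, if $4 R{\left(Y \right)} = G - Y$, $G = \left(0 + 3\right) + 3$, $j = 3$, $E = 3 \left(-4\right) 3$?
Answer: $\frac{12467961}{16} \approx 7.7925 \cdot 10^{5}$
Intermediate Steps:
$E = -36$ ($E = \left(-12\right) 3 = -36$)
$G = 6$ ($G = 3 + 3 = 6$)
$R{\left(Y \right)} = \frac{3}{2} - \frac{Y}{4}$ ($R{\left(Y \right)} = \frac{6 - Y}{4} = \frac{3}{2} - \frac{Y}{4}$)
$\left(\left(36 + R{\left(j \right)}\right) \left(41 - 16\right) + E\right)^{2} = \left(\left(36 + \left(\frac{3}{2} - \frac{3}{4}\right)\right) \left(41 - 16\right) - 36\right)^{2} = \left(\left(36 + \left(\frac{3}{2} - \frac{3}{4}\right)\right) 25 - 36\right)^{2} = \left(\left(36 + \frac{3}{4}\right) 25 - 36\right)^{2} = \left(\frac{147}{4} \cdot 25 - 36\right)^{2} = \left(\frac{3675}{4} - 36\right)^{2} = \left(\frac{3531}{4}\right)^{2} = \frac{12467961}{16}$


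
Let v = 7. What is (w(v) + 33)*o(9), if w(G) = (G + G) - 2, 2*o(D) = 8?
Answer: 180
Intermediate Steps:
o(D) = 4 (o(D) = (½)*8 = 4)
w(G) = -2 + 2*G (w(G) = 2*G - 2 = -2 + 2*G)
(w(v) + 33)*o(9) = ((-2 + 2*7) + 33)*4 = ((-2 + 14) + 33)*4 = (12 + 33)*4 = 45*4 = 180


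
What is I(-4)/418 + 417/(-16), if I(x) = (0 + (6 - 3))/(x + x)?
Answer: -21789/836 ≈ -26.063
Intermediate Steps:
I(x) = 3/(2*x) (I(x) = (0 + 3)/((2*x)) = 3*(1/(2*x)) = 3/(2*x))
I(-4)/418 + 417/(-16) = ((3/2)/(-4))/418 + 417/(-16) = ((3/2)*(-1/4))*(1/418) + 417*(-1/16) = -3/8*1/418 - 417/16 = -3/3344 - 417/16 = -21789/836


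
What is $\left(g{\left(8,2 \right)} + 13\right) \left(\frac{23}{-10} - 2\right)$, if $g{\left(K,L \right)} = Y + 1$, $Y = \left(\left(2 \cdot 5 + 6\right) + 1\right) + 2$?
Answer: $- \frac{1419}{10} \approx -141.9$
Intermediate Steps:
$Y = 19$ ($Y = \left(\left(10 + 6\right) + 1\right) + 2 = \left(16 + 1\right) + 2 = 17 + 2 = 19$)
$g{\left(K,L \right)} = 20$ ($g{\left(K,L \right)} = 19 + 1 = 20$)
$\left(g{\left(8,2 \right)} + 13\right) \left(\frac{23}{-10} - 2\right) = \left(20 + 13\right) \left(\frac{23}{-10} - 2\right) = 33 \left(23 \left(- \frac{1}{10}\right) - 2\right) = 33 \left(- \frac{23}{10} - 2\right) = 33 \left(- \frac{43}{10}\right) = - \frac{1419}{10}$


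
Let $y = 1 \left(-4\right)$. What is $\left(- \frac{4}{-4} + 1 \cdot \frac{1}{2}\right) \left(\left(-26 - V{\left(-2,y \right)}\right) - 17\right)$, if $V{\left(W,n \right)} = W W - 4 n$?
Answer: $- \frac{189}{2} \approx -94.5$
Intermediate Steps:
$y = -4$
$V{\left(W,n \right)} = W^{2} - 4 n$
$\left(- \frac{4}{-4} + 1 \cdot \frac{1}{2}\right) \left(\left(-26 - V{\left(-2,y \right)}\right) - 17\right) = \left(- \frac{4}{-4} + 1 \cdot \frac{1}{2}\right) \left(\left(-26 - \left(\left(-2\right)^{2} - -16\right)\right) - 17\right) = \left(\left(-4\right) \left(- \frac{1}{4}\right) + 1 \cdot \frac{1}{2}\right) \left(\left(-26 - \left(4 + 16\right)\right) - 17\right) = \left(1 + \frac{1}{2}\right) \left(\left(-26 - 20\right) - 17\right) = \frac{3 \left(\left(-26 - 20\right) - 17\right)}{2} = \frac{3 \left(-46 - 17\right)}{2} = \frac{3}{2} \left(-63\right) = - \frac{189}{2}$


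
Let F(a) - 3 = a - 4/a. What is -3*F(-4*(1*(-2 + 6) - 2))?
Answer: 27/2 ≈ 13.500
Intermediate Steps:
F(a) = 3 + a - 4/a (F(a) = 3 + (a - 4/a) = 3 + a - 4/a)
-3*F(-4*(1*(-2 + 6) - 2)) = -3*(3 - 4*(1*(-2 + 6) - 2) - 4*(-1/(4*(1*(-2 + 6) - 2)))) = -3*(3 - 4*(1*4 - 2) - 4*(-1/(4*(1*4 - 2)))) = -3*(3 - 4*(4 - 2) - 4*(-1/(4*(4 - 2)))) = -3*(3 - 4*2 - 4/((-4*2))) = -3*(3 - 8 - 4/(-8)) = -3*(3 - 8 - 4*(-⅛)) = -3*(3 - 8 + ½) = -3*(-9/2) = 27/2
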